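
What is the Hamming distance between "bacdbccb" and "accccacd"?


Comparing "bacdbccb" and "accccacd" position by position:
  Position 0: 'b' vs 'a' => differ
  Position 1: 'a' vs 'c' => differ
  Position 2: 'c' vs 'c' => same
  Position 3: 'd' vs 'c' => differ
  Position 4: 'b' vs 'c' => differ
  Position 5: 'c' vs 'a' => differ
  Position 6: 'c' vs 'c' => same
  Position 7: 'b' vs 'd' => differ
Total differences (Hamming distance): 6

6


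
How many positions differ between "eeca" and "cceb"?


Comparing "eeca" and "cceb" position by position:
  Position 0: 'e' vs 'c' => DIFFER
  Position 1: 'e' vs 'c' => DIFFER
  Position 2: 'c' vs 'e' => DIFFER
  Position 3: 'a' vs 'b' => DIFFER
Positions that differ: 4

4


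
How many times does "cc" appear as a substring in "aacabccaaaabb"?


Searching for "cc" in "aacabccaaaabb"
Scanning each position:
  Position 0: "aa" => no
  Position 1: "ac" => no
  Position 2: "ca" => no
  Position 3: "ab" => no
  Position 4: "bc" => no
  Position 5: "cc" => MATCH
  Position 6: "ca" => no
  Position 7: "aa" => no
  Position 8: "aa" => no
  Position 9: "aa" => no
  Position 10: "ab" => no
  Position 11: "bb" => no
Total occurrences: 1

1


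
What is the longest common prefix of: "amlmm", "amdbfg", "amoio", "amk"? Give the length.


Words: amlmm, amdbfg, amoio, amk
  Position 0: all 'a' => match
  Position 1: all 'm' => match
  Position 2: ('l', 'd', 'o', 'k') => mismatch, stop
LCP = "am" (length 2)

2


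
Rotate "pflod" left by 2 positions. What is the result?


Input: "pflod", rotate left by 2
First 2 characters: "pf"
Remaining characters: "lod"
Concatenate remaining + first: "lod" + "pf" = "lodpf"

lodpf


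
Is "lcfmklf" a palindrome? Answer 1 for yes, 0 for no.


Input: lcfmklf
Reversed: flkmfcl
  Compare pos 0 ('l') with pos 6 ('f'): MISMATCH
  Compare pos 1 ('c') with pos 5 ('l'): MISMATCH
  Compare pos 2 ('f') with pos 4 ('k'): MISMATCH
Result: not a palindrome

0


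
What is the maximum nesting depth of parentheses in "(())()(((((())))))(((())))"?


Input: "(())()(((((())))))(((())))"
Tracking depth:
  Position 0 '(': depth becomes 1
  Position 1 '(': depth becomes 2
  Position 2 ')': depth becomes 1
  Position 3 ')': depth becomes 0
  Position 4 '(': depth becomes 1
  Position 5 ')': depth becomes 0
  Position 6 '(': depth becomes 1
  Position 7 '(': depth becomes 2
  Position 8 '(': depth becomes 3
  Position 9 '(': depth becomes 4
  Position 10 '(': depth becomes 5
  Position 11 '(': depth becomes 6
  Position 12 ')': depth becomes 5
  Position 13 ')': depth becomes 4
  Position 14 ')': depth becomes 3
  Position 15 ')': depth becomes 2
  Position 16 ')': depth becomes 1
  Position 17 ')': depth becomes 0
  Position 18 '(': depth becomes 1
  Position 19 '(': depth becomes 2
  Position 20 '(': depth becomes 3
  Position 21 '(': depth becomes 4
  Position 22 ')': depth becomes 3
  Position 23 ')': depth becomes 2
  Position 24 ')': depth becomes 1
  Position 25 ')': depth becomes 0
Maximum depth reached: 6

6


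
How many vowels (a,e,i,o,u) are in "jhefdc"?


Input: jhefdc
Checking each character:
  'j' at position 0: consonant
  'h' at position 1: consonant
  'e' at position 2: vowel (running total: 1)
  'f' at position 3: consonant
  'd' at position 4: consonant
  'c' at position 5: consonant
Total vowels: 1

1


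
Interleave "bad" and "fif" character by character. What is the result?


Interleaving "bad" and "fif":
  Position 0: 'b' from first, 'f' from second => "bf"
  Position 1: 'a' from first, 'i' from second => "ai"
  Position 2: 'd' from first, 'f' from second => "df"
Result: bfaidf

bfaidf


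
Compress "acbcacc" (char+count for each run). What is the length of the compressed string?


Input: acbcacc
Runs:
  'a' x 1 => "a1"
  'c' x 1 => "c1"
  'b' x 1 => "b1"
  'c' x 1 => "c1"
  'a' x 1 => "a1"
  'c' x 2 => "c2"
Compressed: "a1c1b1c1a1c2"
Compressed length: 12

12


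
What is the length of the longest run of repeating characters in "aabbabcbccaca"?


Input: "aabbabcbccaca"
Scanning for longest run:
  Position 1 ('a'): continues run of 'a', length=2
  Position 2 ('b'): new char, reset run to 1
  Position 3 ('b'): continues run of 'b', length=2
  Position 4 ('a'): new char, reset run to 1
  Position 5 ('b'): new char, reset run to 1
  Position 6 ('c'): new char, reset run to 1
  Position 7 ('b'): new char, reset run to 1
  Position 8 ('c'): new char, reset run to 1
  Position 9 ('c'): continues run of 'c', length=2
  Position 10 ('a'): new char, reset run to 1
  Position 11 ('c'): new char, reset run to 1
  Position 12 ('a'): new char, reset run to 1
Longest run: 'a' with length 2

2


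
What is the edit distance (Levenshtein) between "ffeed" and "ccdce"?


Computing edit distance: "ffeed" -> "ccdce"
DP table:
           c    c    d    c    e
      0    1    2    3    4    5
  f   1    1    2    3    4    5
  f   2    2    2    3    4    5
  e   3    3    3    3    4    4
  e   4    4    4    4    4    4
  d   5    5    5    4    5    5
Edit distance = dp[5][5] = 5

5


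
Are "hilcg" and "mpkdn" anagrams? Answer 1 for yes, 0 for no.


Strings: "hilcg", "mpkdn"
Sorted first:  cghil
Sorted second: dkmnp
Differ at position 0: 'c' vs 'd' => not anagrams

0


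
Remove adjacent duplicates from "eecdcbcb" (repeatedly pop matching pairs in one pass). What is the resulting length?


Input: eecdcbcb
Stack-based adjacent duplicate removal:
  Read 'e': push. Stack: e
  Read 'e': matches stack top 'e' => pop. Stack: (empty)
  Read 'c': push. Stack: c
  Read 'd': push. Stack: cd
  Read 'c': push. Stack: cdc
  Read 'b': push. Stack: cdcb
  Read 'c': push. Stack: cdcbc
  Read 'b': push. Stack: cdcbcb
Final stack: "cdcbcb" (length 6)

6


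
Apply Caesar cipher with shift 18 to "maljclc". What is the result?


Caesar cipher: shift "maljclc" by 18
  'm' (pos 12) + 18 = pos 4 = 'e'
  'a' (pos 0) + 18 = pos 18 = 's'
  'l' (pos 11) + 18 = pos 3 = 'd'
  'j' (pos 9) + 18 = pos 1 = 'b'
  'c' (pos 2) + 18 = pos 20 = 'u'
  'l' (pos 11) + 18 = pos 3 = 'd'
  'c' (pos 2) + 18 = pos 20 = 'u'
Result: esdbudu

esdbudu


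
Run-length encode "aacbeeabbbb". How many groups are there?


Input: aacbeeabbbb
Scanning for consecutive runs:
  Group 1: 'a' x 2 (positions 0-1)
  Group 2: 'c' x 1 (positions 2-2)
  Group 3: 'b' x 1 (positions 3-3)
  Group 4: 'e' x 2 (positions 4-5)
  Group 5: 'a' x 1 (positions 6-6)
  Group 6: 'b' x 4 (positions 7-10)
Total groups: 6

6


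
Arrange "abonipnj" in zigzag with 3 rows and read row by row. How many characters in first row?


Zigzag "abonipnj" into 3 rows:
Placing characters:
  'a' => row 0
  'b' => row 1
  'o' => row 2
  'n' => row 1
  'i' => row 0
  'p' => row 1
  'n' => row 2
  'j' => row 1
Rows:
  Row 0: "ai"
  Row 1: "bnpj"
  Row 2: "on"
First row length: 2

2


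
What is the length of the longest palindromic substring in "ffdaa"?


Input: "ffdaa"
Checking substrings for palindromes:
  [0:2] "ff" (len 2) => palindrome
  [3:5] "aa" (len 2) => palindrome
Longest palindromic substring: "ff" with length 2

2


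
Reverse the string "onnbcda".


Input: onnbcda
Reading characters right to left:
  Position 6: 'a'
  Position 5: 'd'
  Position 4: 'c'
  Position 3: 'b'
  Position 2: 'n'
  Position 1: 'n'
  Position 0: 'o'
Reversed: adcbnno

adcbnno


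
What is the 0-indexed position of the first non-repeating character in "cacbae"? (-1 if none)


Input: cacbae
Character frequencies:
  'a': 2
  'b': 1
  'c': 2
  'e': 1
Scanning left to right for freq == 1:
  Position 0 ('c'): freq=2, skip
  Position 1 ('a'): freq=2, skip
  Position 2 ('c'): freq=2, skip
  Position 3 ('b'): unique! => answer = 3

3


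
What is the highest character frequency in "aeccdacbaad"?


Input: aeccdacbaad
Character counts:
  'a': 4
  'b': 1
  'c': 3
  'd': 2
  'e': 1
Maximum frequency: 4

4


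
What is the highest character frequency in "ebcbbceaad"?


Input: ebcbbceaad
Character counts:
  'a': 2
  'b': 3
  'c': 2
  'd': 1
  'e': 2
Maximum frequency: 3

3


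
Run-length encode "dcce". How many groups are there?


Input: dcce
Scanning for consecutive runs:
  Group 1: 'd' x 1 (positions 0-0)
  Group 2: 'c' x 2 (positions 1-2)
  Group 3: 'e' x 1 (positions 3-3)
Total groups: 3

3


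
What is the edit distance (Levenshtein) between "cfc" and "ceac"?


Computing edit distance: "cfc" -> "ceac"
DP table:
           c    e    a    c
      0    1    2    3    4
  c   1    0    1    2    3
  f   2    1    1    2    3
  c   3    2    2    2    2
Edit distance = dp[3][4] = 2

2


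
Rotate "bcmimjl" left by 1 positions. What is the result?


Input: "bcmimjl", rotate left by 1
First 1 characters: "b"
Remaining characters: "cmimjl"
Concatenate remaining + first: "cmimjl" + "b" = "cmimjlb"

cmimjlb


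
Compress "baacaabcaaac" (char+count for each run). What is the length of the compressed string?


Input: baacaabcaaac
Runs:
  'b' x 1 => "b1"
  'a' x 2 => "a2"
  'c' x 1 => "c1"
  'a' x 2 => "a2"
  'b' x 1 => "b1"
  'c' x 1 => "c1"
  'a' x 3 => "a3"
  'c' x 1 => "c1"
Compressed: "b1a2c1a2b1c1a3c1"
Compressed length: 16

16


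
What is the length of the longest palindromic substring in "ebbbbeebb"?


Input: "ebbbbeebb"
Checking substrings for palindromes:
  [0:6] "ebbbbe" (len 6) => palindrome
  [3:9] "bbeebb" (len 6) => palindrome
  [1:5] "bbbb" (len 4) => palindrome
  [4:8] "beeb" (len 4) => palindrome
  [1:4] "bbb" (len 3) => palindrome
  [2:5] "bbb" (len 3) => palindrome
Longest palindromic substring: "ebbbbe" with length 6

6


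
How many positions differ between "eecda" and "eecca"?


Comparing "eecda" and "eecca" position by position:
  Position 0: 'e' vs 'e' => same
  Position 1: 'e' vs 'e' => same
  Position 2: 'c' vs 'c' => same
  Position 3: 'd' vs 'c' => DIFFER
  Position 4: 'a' vs 'a' => same
Positions that differ: 1

1


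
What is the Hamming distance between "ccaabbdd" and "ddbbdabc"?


Comparing "ccaabbdd" and "ddbbdabc" position by position:
  Position 0: 'c' vs 'd' => differ
  Position 1: 'c' vs 'd' => differ
  Position 2: 'a' vs 'b' => differ
  Position 3: 'a' vs 'b' => differ
  Position 4: 'b' vs 'd' => differ
  Position 5: 'b' vs 'a' => differ
  Position 6: 'd' vs 'b' => differ
  Position 7: 'd' vs 'c' => differ
Total differences (Hamming distance): 8

8


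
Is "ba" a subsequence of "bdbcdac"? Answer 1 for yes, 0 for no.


Check if "ba" is a subsequence of "bdbcdac"
Greedy scan:
  Position 0 ('b'): matches sub[0] = 'b'
  Position 1 ('d'): no match needed
  Position 2 ('b'): no match needed
  Position 3 ('c'): no match needed
  Position 4 ('d'): no match needed
  Position 5 ('a'): matches sub[1] = 'a'
  Position 6 ('c'): no match needed
All 2 characters matched => is a subsequence

1


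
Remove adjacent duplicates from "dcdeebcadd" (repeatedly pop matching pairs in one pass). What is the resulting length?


Input: dcdeebcadd
Stack-based adjacent duplicate removal:
  Read 'd': push. Stack: d
  Read 'c': push. Stack: dc
  Read 'd': push. Stack: dcd
  Read 'e': push. Stack: dcde
  Read 'e': matches stack top 'e' => pop. Stack: dcd
  Read 'b': push. Stack: dcdb
  Read 'c': push. Stack: dcdbc
  Read 'a': push. Stack: dcdbca
  Read 'd': push. Stack: dcdbcad
  Read 'd': matches stack top 'd' => pop. Stack: dcdbca
Final stack: "dcdbca" (length 6)

6


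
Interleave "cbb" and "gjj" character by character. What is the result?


Interleaving "cbb" and "gjj":
  Position 0: 'c' from first, 'g' from second => "cg"
  Position 1: 'b' from first, 'j' from second => "bj"
  Position 2: 'b' from first, 'j' from second => "bj"
Result: cgbjbj

cgbjbj


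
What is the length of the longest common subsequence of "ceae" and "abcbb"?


LCS of "ceae" and "abcbb"
DP table:
           a    b    c    b    b
      0    0    0    0    0    0
  c   0    0    0    1    1    1
  e   0    0    0    1    1    1
  a   0    1    1    1    1    1
  e   0    1    1    1    1    1
LCS length = dp[4][5] = 1

1


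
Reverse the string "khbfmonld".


Input: khbfmonld
Reading characters right to left:
  Position 8: 'd'
  Position 7: 'l'
  Position 6: 'n'
  Position 5: 'o'
  Position 4: 'm'
  Position 3: 'f'
  Position 2: 'b'
  Position 1: 'h'
  Position 0: 'k'
Reversed: dlnomfbhk

dlnomfbhk


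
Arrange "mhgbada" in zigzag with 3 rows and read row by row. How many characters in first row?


Zigzag "mhgbada" into 3 rows:
Placing characters:
  'm' => row 0
  'h' => row 1
  'g' => row 2
  'b' => row 1
  'a' => row 0
  'd' => row 1
  'a' => row 2
Rows:
  Row 0: "ma"
  Row 1: "hbd"
  Row 2: "ga"
First row length: 2

2


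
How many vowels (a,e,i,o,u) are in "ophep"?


Input: ophep
Checking each character:
  'o' at position 0: vowel (running total: 1)
  'p' at position 1: consonant
  'h' at position 2: consonant
  'e' at position 3: vowel (running total: 2)
  'p' at position 4: consonant
Total vowels: 2

2


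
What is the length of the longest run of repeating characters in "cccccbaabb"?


Input: "cccccbaabb"
Scanning for longest run:
  Position 1 ('c'): continues run of 'c', length=2
  Position 2 ('c'): continues run of 'c', length=3
  Position 3 ('c'): continues run of 'c', length=4
  Position 4 ('c'): continues run of 'c', length=5
  Position 5 ('b'): new char, reset run to 1
  Position 6 ('a'): new char, reset run to 1
  Position 7 ('a'): continues run of 'a', length=2
  Position 8 ('b'): new char, reset run to 1
  Position 9 ('b'): continues run of 'b', length=2
Longest run: 'c' with length 5

5


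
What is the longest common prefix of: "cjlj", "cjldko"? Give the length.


Words: cjlj, cjldko
  Position 0: all 'c' => match
  Position 1: all 'j' => match
  Position 2: all 'l' => match
  Position 3: ('j', 'd') => mismatch, stop
LCP = "cjl" (length 3)

3


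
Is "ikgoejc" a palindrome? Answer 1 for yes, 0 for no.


Input: ikgoejc
Reversed: cjeogki
  Compare pos 0 ('i') with pos 6 ('c'): MISMATCH
  Compare pos 1 ('k') with pos 5 ('j'): MISMATCH
  Compare pos 2 ('g') with pos 4 ('e'): MISMATCH
Result: not a palindrome

0


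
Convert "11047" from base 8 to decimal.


Input: "11047" in base 8
Positional expansion:
  Digit '1' (value 1) x 8^4 = 4096
  Digit '1' (value 1) x 8^3 = 512
  Digit '0' (value 0) x 8^2 = 0
  Digit '4' (value 4) x 8^1 = 32
  Digit '7' (value 7) x 8^0 = 7
Sum = 4647

4647


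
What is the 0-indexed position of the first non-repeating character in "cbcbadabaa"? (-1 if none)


Input: cbcbadabaa
Character frequencies:
  'a': 4
  'b': 3
  'c': 2
  'd': 1
Scanning left to right for freq == 1:
  Position 0 ('c'): freq=2, skip
  Position 1 ('b'): freq=3, skip
  Position 2 ('c'): freq=2, skip
  Position 3 ('b'): freq=3, skip
  Position 4 ('a'): freq=4, skip
  Position 5 ('d'): unique! => answer = 5

5


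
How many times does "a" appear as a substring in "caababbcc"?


Searching for "a" in "caababbcc"
Scanning each position:
  Position 0: "c" => no
  Position 1: "a" => MATCH
  Position 2: "a" => MATCH
  Position 3: "b" => no
  Position 4: "a" => MATCH
  Position 5: "b" => no
  Position 6: "b" => no
  Position 7: "c" => no
  Position 8: "c" => no
Total occurrences: 3

3


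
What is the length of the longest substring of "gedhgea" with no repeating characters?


Input: "gedhgea"
Sliding window (track last position of each char):
  Position 0 ('g'): window [0,0] length 1 -- new best
  Position 1 ('e'): window [0,1] length 2 -- new best
  Position 2 ('d'): window [0,2] length 3 -- new best
  Position 3 ('h'): window [0,3] length 4 -- new best
  Position 4 ('g'): repeat (last at 0), move window start to 1
  Position 4 ('g'): window [1,4] length 4
  Position 5 ('e'): repeat (last at 1), move window start to 2
  Position 5 ('e'): window [2,5] length 4
  Position 6 ('a'): window [2,6] length 5 -- new best
Longest substring with no repeats: "dhgea" with length 5

5


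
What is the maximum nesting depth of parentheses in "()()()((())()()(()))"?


Input: "()()()((())()()(()))"
Tracking depth:
  Position 0 '(': depth becomes 1
  Position 1 ')': depth becomes 0
  Position 2 '(': depth becomes 1
  Position 3 ')': depth becomes 0
  Position 4 '(': depth becomes 1
  Position 5 ')': depth becomes 0
  Position 6 '(': depth becomes 1
  Position 7 '(': depth becomes 2
  Position 8 '(': depth becomes 3
  Position 9 ')': depth becomes 2
  Position 10 ')': depth becomes 1
  Position 11 '(': depth becomes 2
  Position 12 ')': depth becomes 1
  Position 13 '(': depth becomes 2
  Position 14 ')': depth becomes 1
  Position 15 '(': depth becomes 2
  Position 16 '(': depth becomes 3
  Position 17 ')': depth becomes 2
  Position 18 ')': depth becomes 1
  Position 19 ')': depth becomes 0
Maximum depth reached: 3

3


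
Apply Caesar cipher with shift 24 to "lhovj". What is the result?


Caesar cipher: shift "lhovj" by 24
  'l' (pos 11) + 24 = pos 9 = 'j'
  'h' (pos 7) + 24 = pos 5 = 'f'
  'o' (pos 14) + 24 = pos 12 = 'm'
  'v' (pos 21) + 24 = pos 19 = 't'
  'j' (pos 9) + 24 = pos 7 = 'h'
Result: jfmth

jfmth


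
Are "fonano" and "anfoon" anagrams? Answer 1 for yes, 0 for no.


Strings: "fonano", "anfoon"
Sorted first:  afnnoo
Sorted second: afnnoo
Sorted forms match => anagrams

1


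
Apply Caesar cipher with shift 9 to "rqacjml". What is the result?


Caesar cipher: shift "rqacjml" by 9
  'r' (pos 17) + 9 = pos 0 = 'a'
  'q' (pos 16) + 9 = pos 25 = 'z'
  'a' (pos 0) + 9 = pos 9 = 'j'
  'c' (pos 2) + 9 = pos 11 = 'l'
  'j' (pos 9) + 9 = pos 18 = 's'
  'm' (pos 12) + 9 = pos 21 = 'v'
  'l' (pos 11) + 9 = pos 20 = 'u'
Result: azjlsvu

azjlsvu


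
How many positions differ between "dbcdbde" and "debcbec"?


Comparing "dbcdbde" and "debcbec" position by position:
  Position 0: 'd' vs 'd' => same
  Position 1: 'b' vs 'e' => DIFFER
  Position 2: 'c' vs 'b' => DIFFER
  Position 3: 'd' vs 'c' => DIFFER
  Position 4: 'b' vs 'b' => same
  Position 5: 'd' vs 'e' => DIFFER
  Position 6: 'e' vs 'c' => DIFFER
Positions that differ: 5

5


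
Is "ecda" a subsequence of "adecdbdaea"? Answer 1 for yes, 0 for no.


Check if "ecda" is a subsequence of "adecdbdaea"
Greedy scan:
  Position 0 ('a'): no match needed
  Position 1 ('d'): no match needed
  Position 2 ('e'): matches sub[0] = 'e'
  Position 3 ('c'): matches sub[1] = 'c'
  Position 4 ('d'): matches sub[2] = 'd'
  Position 5 ('b'): no match needed
  Position 6 ('d'): no match needed
  Position 7 ('a'): matches sub[3] = 'a'
  Position 8 ('e'): no match needed
  Position 9 ('a'): no match needed
All 4 characters matched => is a subsequence

1


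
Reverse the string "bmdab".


Input: bmdab
Reading characters right to left:
  Position 4: 'b'
  Position 3: 'a'
  Position 2: 'd'
  Position 1: 'm'
  Position 0: 'b'
Reversed: badmb

badmb


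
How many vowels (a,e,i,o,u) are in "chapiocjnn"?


Input: chapiocjnn
Checking each character:
  'c' at position 0: consonant
  'h' at position 1: consonant
  'a' at position 2: vowel (running total: 1)
  'p' at position 3: consonant
  'i' at position 4: vowel (running total: 2)
  'o' at position 5: vowel (running total: 3)
  'c' at position 6: consonant
  'j' at position 7: consonant
  'n' at position 8: consonant
  'n' at position 9: consonant
Total vowels: 3

3


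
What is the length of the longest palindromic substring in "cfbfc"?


Input: "cfbfc"
Checking substrings for palindromes:
  [0:5] "cfbfc" (len 5) => palindrome
  [1:4] "fbf" (len 3) => palindrome
Longest palindromic substring: "cfbfc" with length 5

5


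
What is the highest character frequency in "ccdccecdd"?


Input: ccdccecdd
Character counts:
  'c': 5
  'd': 3
  'e': 1
Maximum frequency: 5

5


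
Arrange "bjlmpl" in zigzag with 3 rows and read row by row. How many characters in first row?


Zigzag "bjlmpl" into 3 rows:
Placing characters:
  'b' => row 0
  'j' => row 1
  'l' => row 2
  'm' => row 1
  'p' => row 0
  'l' => row 1
Rows:
  Row 0: "bp"
  Row 1: "jml"
  Row 2: "l"
First row length: 2

2


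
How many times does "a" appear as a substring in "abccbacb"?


Searching for "a" in "abccbacb"
Scanning each position:
  Position 0: "a" => MATCH
  Position 1: "b" => no
  Position 2: "c" => no
  Position 3: "c" => no
  Position 4: "b" => no
  Position 5: "a" => MATCH
  Position 6: "c" => no
  Position 7: "b" => no
Total occurrences: 2

2


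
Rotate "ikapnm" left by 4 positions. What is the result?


Input: "ikapnm", rotate left by 4
First 4 characters: "ikap"
Remaining characters: "nm"
Concatenate remaining + first: "nm" + "ikap" = "nmikap"

nmikap


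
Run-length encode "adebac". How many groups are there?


Input: adebac
Scanning for consecutive runs:
  Group 1: 'a' x 1 (positions 0-0)
  Group 2: 'd' x 1 (positions 1-1)
  Group 3: 'e' x 1 (positions 2-2)
  Group 4: 'b' x 1 (positions 3-3)
  Group 5: 'a' x 1 (positions 4-4)
  Group 6: 'c' x 1 (positions 5-5)
Total groups: 6

6


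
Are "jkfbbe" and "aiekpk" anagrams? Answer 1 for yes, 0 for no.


Strings: "jkfbbe", "aiekpk"
Sorted first:  bbefjk
Sorted second: aeikkp
Differ at position 0: 'b' vs 'a' => not anagrams

0


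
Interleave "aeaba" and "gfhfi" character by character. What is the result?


Interleaving "aeaba" and "gfhfi":
  Position 0: 'a' from first, 'g' from second => "ag"
  Position 1: 'e' from first, 'f' from second => "ef"
  Position 2: 'a' from first, 'h' from second => "ah"
  Position 3: 'b' from first, 'f' from second => "bf"
  Position 4: 'a' from first, 'i' from second => "ai"
Result: agefahbfai

agefahbfai


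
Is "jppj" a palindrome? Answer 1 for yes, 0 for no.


Input: jppj
Reversed: jppj
  Compare pos 0 ('j') with pos 3 ('j'): match
  Compare pos 1 ('p') with pos 2 ('p'): match
Result: palindrome

1


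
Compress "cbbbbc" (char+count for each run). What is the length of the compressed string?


Input: cbbbbc
Runs:
  'c' x 1 => "c1"
  'b' x 4 => "b4"
  'c' x 1 => "c1"
Compressed: "c1b4c1"
Compressed length: 6

6


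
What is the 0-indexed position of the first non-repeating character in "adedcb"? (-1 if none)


Input: adedcb
Character frequencies:
  'a': 1
  'b': 1
  'c': 1
  'd': 2
  'e': 1
Scanning left to right for freq == 1:
  Position 0 ('a'): unique! => answer = 0

0


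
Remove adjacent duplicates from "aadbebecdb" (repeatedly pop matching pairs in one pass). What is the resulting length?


Input: aadbebecdb
Stack-based adjacent duplicate removal:
  Read 'a': push. Stack: a
  Read 'a': matches stack top 'a' => pop. Stack: (empty)
  Read 'd': push. Stack: d
  Read 'b': push. Stack: db
  Read 'e': push. Stack: dbe
  Read 'b': push. Stack: dbeb
  Read 'e': push. Stack: dbebe
  Read 'c': push. Stack: dbebec
  Read 'd': push. Stack: dbebecd
  Read 'b': push. Stack: dbebecdb
Final stack: "dbebecdb" (length 8)

8


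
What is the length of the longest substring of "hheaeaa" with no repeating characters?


Input: "hheaeaa"
Sliding window (track last position of each char):
  Position 0 ('h'): window [0,0] length 1 -- new best
  Position 1 ('h'): repeat (last at 0), move window start to 1
  Position 1 ('h'): window [1,1] length 1
  Position 2 ('e'): window [1,2] length 2 -- new best
  Position 3 ('a'): window [1,3] length 3 -- new best
  Position 4 ('e'): repeat (last at 2), move window start to 3
  Position 4 ('e'): window [3,4] length 2
  Position 5 ('a'): repeat (last at 3), move window start to 4
  Position 5 ('a'): window [4,5] length 2
  Position 6 ('a'): repeat (last at 5), move window start to 6
  Position 6 ('a'): window [6,6] length 1
Longest substring with no repeats: "hea" with length 3

3


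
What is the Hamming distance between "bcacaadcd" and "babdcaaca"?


Comparing "bcacaadcd" and "babdcaaca" position by position:
  Position 0: 'b' vs 'b' => same
  Position 1: 'c' vs 'a' => differ
  Position 2: 'a' vs 'b' => differ
  Position 3: 'c' vs 'd' => differ
  Position 4: 'a' vs 'c' => differ
  Position 5: 'a' vs 'a' => same
  Position 6: 'd' vs 'a' => differ
  Position 7: 'c' vs 'c' => same
  Position 8: 'd' vs 'a' => differ
Total differences (Hamming distance): 6

6


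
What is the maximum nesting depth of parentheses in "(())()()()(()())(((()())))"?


Input: "(())()()()(()())(((()())))"
Tracking depth:
  Position 0 '(': depth becomes 1
  Position 1 '(': depth becomes 2
  Position 2 ')': depth becomes 1
  Position 3 ')': depth becomes 0
  Position 4 '(': depth becomes 1
  Position 5 ')': depth becomes 0
  Position 6 '(': depth becomes 1
  Position 7 ')': depth becomes 0
  Position 8 '(': depth becomes 1
  Position 9 ')': depth becomes 0
  Position 10 '(': depth becomes 1
  Position 11 '(': depth becomes 2
  Position 12 ')': depth becomes 1
  Position 13 '(': depth becomes 2
  Position 14 ')': depth becomes 1
  Position 15 ')': depth becomes 0
  Position 16 '(': depth becomes 1
  Position 17 '(': depth becomes 2
  Position 18 '(': depth becomes 3
  Position 19 '(': depth becomes 4
  Position 20 ')': depth becomes 3
  Position 21 '(': depth becomes 4
  Position 22 ')': depth becomes 3
  Position 23 ')': depth becomes 2
  Position 24 ')': depth becomes 1
  Position 25 ')': depth becomes 0
Maximum depth reached: 4

4


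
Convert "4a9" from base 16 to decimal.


Input: "4a9" in base 16
Positional expansion:
  Digit '4' (value 4) x 16^2 = 1024
  Digit 'a' (value 10) x 16^1 = 160
  Digit '9' (value 9) x 16^0 = 9
Sum = 1193

1193


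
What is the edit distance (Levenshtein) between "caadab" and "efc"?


Computing edit distance: "caadab" -> "efc"
DP table:
           e    f    c
      0    1    2    3
  c   1    1    2    2
  a   2    2    2    3
  a   3    3    3    3
  d   4    4    4    4
  a   5    5    5    5
  b   6    6    6    6
Edit distance = dp[6][3] = 6

6


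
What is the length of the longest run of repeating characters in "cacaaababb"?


Input: "cacaaababb"
Scanning for longest run:
  Position 1 ('a'): new char, reset run to 1
  Position 2 ('c'): new char, reset run to 1
  Position 3 ('a'): new char, reset run to 1
  Position 4 ('a'): continues run of 'a', length=2
  Position 5 ('a'): continues run of 'a', length=3
  Position 6 ('b'): new char, reset run to 1
  Position 7 ('a'): new char, reset run to 1
  Position 8 ('b'): new char, reset run to 1
  Position 9 ('b'): continues run of 'b', length=2
Longest run: 'a' with length 3

3


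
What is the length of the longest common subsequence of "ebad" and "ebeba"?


LCS of "ebad" and "ebeba"
DP table:
           e    b    e    b    a
      0    0    0    0    0    0
  e   0    1    1    1    1    1
  b   0    1    2    2    2    2
  a   0    1    2    2    2    3
  d   0    1    2    2    2    3
LCS length = dp[4][5] = 3

3


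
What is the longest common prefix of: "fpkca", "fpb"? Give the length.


Words: fpkca, fpb
  Position 0: all 'f' => match
  Position 1: all 'p' => match
  Position 2: ('k', 'b') => mismatch, stop
LCP = "fp" (length 2)

2


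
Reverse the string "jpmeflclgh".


Input: jpmeflclgh
Reading characters right to left:
  Position 9: 'h'
  Position 8: 'g'
  Position 7: 'l'
  Position 6: 'c'
  Position 5: 'l'
  Position 4: 'f'
  Position 3: 'e'
  Position 2: 'm'
  Position 1: 'p'
  Position 0: 'j'
Reversed: hglclfempj

hglclfempj


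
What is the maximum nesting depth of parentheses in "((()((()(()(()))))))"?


Input: "((()((()(()(()))))))"
Tracking depth:
  Position 0 '(': depth becomes 1
  Position 1 '(': depth becomes 2
  Position 2 '(': depth becomes 3
  Position 3 ')': depth becomes 2
  Position 4 '(': depth becomes 3
  Position 5 '(': depth becomes 4
  Position 6 '(': depth becomes 5
  Position 7 ')': depth becomes 4
  Position 8 '(': depth becomes 5
  Position 9 '(': depth becomes 6
  Position 10 ')': depth becomes 5
  Position 11 '(': depth becomes 6
  Position 12 '(': depth becomes 7
  Position 13 ')': depth becomes 6
  Position 14 ')': depth becomes 5
  Position 15 ')': depth becomes 4
  Position 16 ')': depth becomes 3
  Position 17 ')': depth becomes 2
  Position 18 ')': depth becomes 1
  Position 19 ')': depth becomes 0
Maximum depth reached: 7

7


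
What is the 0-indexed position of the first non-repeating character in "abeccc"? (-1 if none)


Input: abeccc
Character frequencies:
  'a': 1
  'b': 1
  'c': 3
  'e': 1
Scanning left to right for freq == 1:
  Position 0 ('a'): unique! => answer = 0

0


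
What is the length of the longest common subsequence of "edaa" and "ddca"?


LCS of "edaa" and "ddca"
DP table:
           d    d    c    a
      0    0    0    0    0
  e   0    0    0    0    0
  d   0    1    1    1    1
  a   0    1    1    1    2
  a   0    1    1    1    2
LCS length = dp[4][4] = 2

2


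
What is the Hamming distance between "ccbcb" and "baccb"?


Comparing "ccbcb" and "baccb" position by position:
  Position 0: 'c' vs 'b' => differ
  Position 1: 'c' vs 'a' => differ
  Position 2: 'b' vs 'c' => differ
  Position 3: 'c' vs 'c' => same
  Position 4: 'b' vs 'b' => same
Total differences (Hamming distance): 3

3


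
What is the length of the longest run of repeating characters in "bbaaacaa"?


Input: "bbaaacaa"
Scanning for longest run:
  Position 1 ('b'): continues run of 'b', length=2
  Position 2 ('a'): new char, reset run to 1
  Position 3 ('a'): continues run of 'a', length=2
  Position 4 ('a'): continues run of 'a', length=3
  Position 5 ('c'): new char, reset run to 1
  Position 6 ('a'): new char, reset run to 1
  Position 7 ('a'): continues run of 'a', length=2
Longest run: 'a' with length 3

3


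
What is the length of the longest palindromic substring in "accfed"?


Input: "accfed"
Checking substrings for palindromes:
  [1:3] "cc" (len 2) => palindrome
Longest palindromic substring: "cc" with length 2

2


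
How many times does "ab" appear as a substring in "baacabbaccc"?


Searching for "ab" in "baacabbaccc"
Scanning each position:
  Position 0: "ba" => no
  Position 1: "aa" => no
  Position 2: "ac" => no
  Position 3: "ca" => no
  Position 4: "ab" => MATCH
  Position 5: "bb" => no
  Position 6: "ba" => no
  Position 7: "ac" => no
  Position 8: "cc" => no
  Position 9: "cc" => no
Total occurrences: 1

1


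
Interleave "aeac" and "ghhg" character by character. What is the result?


Interleaving "aeac" and "ghhg":
  Position 0: 'a' from first, 'g' from second => "ag"
  Position 1: 'e' from first, 'h' from second => "eh"
  Position 2: 'a' from first, 'h' from second => "ah"
  Position 3: 'c' from first, 'g' from second => "cg"
Result: agehahcg

agehahcg


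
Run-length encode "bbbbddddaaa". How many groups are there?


Input: bbbbddddaaa
Scanning for consecutive runs:
  Group 1: 'b' x 4 (positions 0-3)
  Group 2: 'd' x 4 (positions 4-7)
  Group 3: 'a' x 3 (positions 8-10)
Total groups: 3

3


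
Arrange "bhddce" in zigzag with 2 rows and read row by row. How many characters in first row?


Zigzag "bhddce" into 2 rows:
Placing characters:
  'b' => row 0
  'h' => row 1
  'd' => row 0
  'd' => row 1
  'c' => row 0
  'e' => row 1
Rows:
  Row 0: "bdc"
  Row 1: "hde"
First row length: 3

3


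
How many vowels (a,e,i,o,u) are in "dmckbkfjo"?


Input: dmckbkfjo
Checking each character:
  'd' at position 0: consonant
  'm' at position 1: consonant
  'c' at position 2: consonant
  'k' at position 3: consonant
  'b' at position 4: consonant
  'k' at position 5: consonant
  'f' at position 6: consonant
  'j' at position 7: consonant
  'o' at position 8: vowel (running total: 1)
Total vowels: 1

1


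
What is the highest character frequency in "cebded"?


Input: cebded
Character counts:
  'b': 1
  'c': 1
  'd': 2
  'e': 2
Maximum frequency: 2

2


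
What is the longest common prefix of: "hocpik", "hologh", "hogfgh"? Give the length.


Words: hocpik, hologh, hogfgh
  Position 0: all 'h' => match
  Position 1: all 'o' => match
  Position 2: ('c', 'l', 'g') => mismatch, stop
LCP = "ho" (length 2)

2


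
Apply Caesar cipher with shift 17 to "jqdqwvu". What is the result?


Caesar cipher: shift "jqdqwvu" by 17
  'j' (pos 9) + 17 = pos 0 = 'a'
  'q' (pos 16) + 17 = pos 7 = 'h'
  'd' (pos 3) + 17 = pos 20 = 'u'
  'q' (pos 16) + 17 = pos 7 = 'h'
  'w' (pos 22) + 17 = pos 13 = 'n'
  'v' (pos 21) + 17 = pos 12 = 'm'
  'u' (pos 20) + 17 = pos 11 = 'l'
Result: ahuhnml

ahuhnml


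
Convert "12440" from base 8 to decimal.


Input: "12440" in base 8
Positional expansion:
  Digit '1' (value 1) x 8^4 = 4096
  Digit '2' (value 2) x 8^3 = 1024
  Digit '4' (value 4) x 8^2 = 256
  Digit '4' (value 4) x 8^1 = 32
  Digit '0' (value 0) x 8^0 = 0
Sum = 5408

5408


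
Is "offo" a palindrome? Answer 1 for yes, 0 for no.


Input: offo
Reversed: offo
  Compare pos 0 ('o') with pos 3 ('o'): match
  Compare pos 1 ('f') with pos 2 ('f'): match
Result: palindrome

1


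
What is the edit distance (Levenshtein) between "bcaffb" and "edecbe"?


Computing edit distance: "bcaffb" -> "edecbe"
DP table:
           e    d    e    c    b    e
      0    1    2    3    4    5    6
  b   1    1    2    3    4    4    5
  c   2    2    2    3    3    4    5
  a   3    3    3    3    4    4    5
  f   4    4    4    4    4    5    5
  f   5    5    5    5    5    5    6
  b   6    6    6    6    6    5    6
Edit distance = dp[6][6] = 6

6


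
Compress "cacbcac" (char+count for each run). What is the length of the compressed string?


Input: cacbcac
Runs:
  'c' x 1 => "c1"
  'a' x 1 => "a1"
  'c' x 1 => "c1"
  'b' x 1 => "b1"
  'c' x 1 => "c1"
  'a' x 1 => "a1"
  'c' x 1 => "c1"
Compressed: "c1a1c1b1c1a1c1"
Compressed length: 14

14


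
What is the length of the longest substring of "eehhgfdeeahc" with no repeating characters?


Input: "eehhgfdeeahc"
Sliding window (track last position of each char):
  Position 0 ('e'): window [0,0] length 1 -- new best
  Position 1 ('e'): repeat (last at 0), move window start to 1
  Position 1 ('e'): window [1,1] length 1
  Position 2 ('h'): window [1,2] length 2 -- new best
  Position 3 ('h'): repeat (last at 2), move window start to 3
  Position 3 ('h'): window [3,3] length 1
  Position 4 ('g'): window [3,4] length 2
  Position 5 ('f'): window [3,5] length 3 -- new best
  Position 6 ('d'): window [3,6] length 4 -- new best
  Position 7 ('e'): window [3,7] length 5 -- new best
  Position 8 ('e'): repeat (last at 7), move window start to 8
  Position 8 ('e'): window [8,8] length 1
  Position 9 ('a'): window [8,9] length 2
  Position 10 ('h'): window [8,10] length 3
  Position 11 ('c'): window [8,11] length 4
Longest substring with no repeats: "hgfde" with length 5

5


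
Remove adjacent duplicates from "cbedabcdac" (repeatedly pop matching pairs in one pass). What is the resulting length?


Input: cbedabcdac
Stack-based adjacent duplicate removal:
  Read 'c': push. Stack: c
  Read 'b': push. Stack: cb
  Read 'e': push. Stack: cbe
  Read 'd': push. Stack: cbed
  Read 'a': push. Stack: cbeda
  Read 'b': push. Stack: cbedab
  Read 'c': push. Stack: cbedabc
  Read 'd': push. Stack: cbedabcd
  Read 'a': push. Stack: cbedabcda
  Read 'c': push. Stack: cbedabcdac
Final stack: "cbedabcdac" (length 10)

10


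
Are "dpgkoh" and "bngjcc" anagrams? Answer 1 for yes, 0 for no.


Strings: "dpgkoh", "bngjcc"
Sorted first:  dghkop
Sorted second: bccgjn
Differ at position 0: 'd' vs 'b' => not anagrams

0


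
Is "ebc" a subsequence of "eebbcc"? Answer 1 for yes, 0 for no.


Check if "ebc" is a subsequence of "eebbcc"
Greedy scan:
  Position 0 ('e'): matches sub[0] = 'e'
  Position 1 ('e'): no match needed
  Position 2 ('b'): matches sub[1] = 'b'
  Position 3 ('b'): no match needed
  Position 4 ('c'): matches sub[2] = 'c'
  Position 5 ('c'): no match needed
All 3 characters matched => is a subsequence

1


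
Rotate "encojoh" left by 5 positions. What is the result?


Input: "encojoh", rotate left by 5
First 5 characters: "encoj"
Remaining characters: "oh"
Concatenate remaining + first: "oh" + "encoj" = "ohencoj"

ohencoj


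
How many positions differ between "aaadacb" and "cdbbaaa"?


Comparing "aaadacb" and "cdbbaaa" position by position:
  Position 0: 'a' vs 'c' => DIFFER
  Position 1: 'a' vs 'd' => DIFFER
  Position 2: 'a' vs 'b' => DIFFER
  Position 3: 'd' vs 'b' => DIFFER
  Position 4: 'a' vs 'a' => same
  Position 5: 'c' vs 'a' => DIFFER
  Position 6: 'b' vs 'a' => DIFFER
Positions that differ: 6

6


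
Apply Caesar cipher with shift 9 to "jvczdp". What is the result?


Caesar cipher: shift "jvczdp" by 9
  'j' (pos 9) + 9 = pos 18 = 's'
  'v' (pos 21) + 9 = pos 4 = 'e'
  'c' (pos 2) + 9 = pos 11 = 'l'
  'z' (pos 25) + 9 = pos 8 = 'i'
  'd' (pos 3) + 9 = pos 12 = 'm'
  'p' (pos 15) + 9 = pos 24 = 'y'
Result: selimy

selimy


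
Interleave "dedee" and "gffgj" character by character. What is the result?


Interleaving "dedee" and "gffgj":
  Position 0: 'd' from first, 'g' from second => "dg"
  Position 1: 'e' from first, 'f' from second => "ef"
  Position 2: 'd' from first, 'f' from second => "df"
  Position 3: 'e' from first, 'g' from second => "eg"
  Position 4: 'e' from first, 'j' from second => "ej"
Result: dgefdfegej

dgefdfegej


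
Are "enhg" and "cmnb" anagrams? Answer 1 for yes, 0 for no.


Strings: "enhg", "cmnb"
Sorted first:  eghn
Sorted second: bcmn
Differ at position 0: 'e' vs 'b' => not anagrams

0


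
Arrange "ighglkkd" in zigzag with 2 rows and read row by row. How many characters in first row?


Zigzag "ighglkkd" into 2 rows:
Placing characters:
  'i' => row 0
  'g' => row 1
  'h' => row 0
  'g' => row 1
  'l' => row 0
  'k' => row 1
  'k' => row 0
  'd' => row 1
Rows:
  Row 0: "ihlk"
  Row 1: "ggkd"
First row length: 4

4


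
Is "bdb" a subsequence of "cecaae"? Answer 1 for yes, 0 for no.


Check if "bdb" is a subsequence of "cecaae"
Greedy scan:
  Position 0 ('c'): no match needed
  Position 1 ('e'): no match needed
  Position 2 ('c'): no match needed
  Position 3 ('a'): no match needed
  Position 4 ('a'): no match needed
  Position 5 ('e'): no match needed
Only matched 0/3 characters => not a subsequence

0


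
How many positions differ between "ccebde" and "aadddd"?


Comparing "ccebde" and "aadddd" position by position:
  Position 0: 'c' vs 'a' => DIFFER
  Position 1: 'c' vs 'a' => DIFFER
  Position 2: 'e' vs 'd' => DIFFER
  Position 3: 'b' vs 'd' => DIFFER
  Position 4: 'd' vs 'd' => same
  Position 5: 'e' vs 'd' => DIFFER
Positions that differ: 5

5


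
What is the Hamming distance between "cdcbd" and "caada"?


Comparing "cdcbd" and "caada" position by position:
  Position 0: 'c' vs 'c' => same
  Position 1: 'd' vs 'a' => differ
  Position 2: 'c' vs 'a' => differ
  Position 3: 'b' vs 'd' => differ
  Position 4: 'd' vs 'a' => differ
Total differences (Hamming distance): 4

4


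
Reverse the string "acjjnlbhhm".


Input: acjjnlbhhm
Reading characters right to left:
  Position 9: 'm'
  Position 8: 'h'
  Position 7: 'h'
  Position 6: 'b'
  Position 5: 'l'
  Position 4: 'n'
  Position 3: 'j'
  Position 2: 'j'
  Position 1: 'c'
  Position 0: 'a'
Reversed: mhhblnjjca

mhhblnjjca


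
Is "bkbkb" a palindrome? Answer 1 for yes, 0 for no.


Input: bkbkb
Reversed: bkbkb
  Compare pos 0 ('b') with pos 4 ('b'): match
  Compare pos 1 ('k') with pos 3 ('k'): match
Result: palindrome

1


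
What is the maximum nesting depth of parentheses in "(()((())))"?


Input: "(()((())))"
Tracking depth:
  Position 0 '(': depth becomes 1
  Position 1 '(': depth becomes 2
  Position 2 ')': depth becomes 1
  Position 3 '(': depth becomes 2
  Position 4 '(': depth becomes 3
  Position 5 '(': depth becomes 4
  Position 6 ')': depth becomes 3
  Position 7 ')': depth becomes 2
  Position 8 ')': depth becomes 1
  Position 9 ')': depth becomes 0
Maximum depth reached: 4

4


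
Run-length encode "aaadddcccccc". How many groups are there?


Input: aaadddcccccc
Scanning for consecutive runs:
  Group 1: 'a' x 3 (positions 0-2)
  Group 2: 'd' x 3 (positions 3-5)
  Group 3: 'c' x 6 (positions 6-11)
Total groups: 3

3


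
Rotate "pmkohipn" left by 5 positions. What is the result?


Input: "pmkohipn", rotate left by 5
First 5 characters: "pmkoh"
Remaining characters: "ipn"
Concatenate remaining + first: "ipn" + "pmkoh" = "ipnpmkoh"

ipnpmkoh
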